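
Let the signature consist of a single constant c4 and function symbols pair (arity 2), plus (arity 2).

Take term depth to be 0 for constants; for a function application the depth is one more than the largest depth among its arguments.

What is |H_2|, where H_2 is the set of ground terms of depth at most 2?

Let N_k = |{terms of depth ≤ k}|. Then N_0 = 1 and N_k = 1 + N_{k-1}^2 + N_{k-1}^2 for k ≥ 1 (one summand per function symbol, arity giving the exponent).
N_0 = 1
N_1 = 1 + 1^2 + 1^2 = 3
N_2 = 1 + 3^2 + 3^2 = 19

19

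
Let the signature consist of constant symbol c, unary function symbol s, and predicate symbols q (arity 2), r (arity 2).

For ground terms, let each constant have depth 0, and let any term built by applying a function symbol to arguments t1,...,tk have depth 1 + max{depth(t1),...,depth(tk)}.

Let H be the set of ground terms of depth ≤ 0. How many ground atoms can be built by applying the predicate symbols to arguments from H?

2

First count ground terms of depth ≤ 0.
Let N_k = |{terms of depth ≤ k}|. Then N_0 = 1 and N_k = 1 + N_{k-1} for k ≥ 1 (one summand per function symbol, arity giving the exponent).
N_0 = 1
So |H| = 1.
For each predicate symbol, the number of ground atoms is |H| raised to its arity; summing:
  q: 1^2 = 1;  r: 1^2 = 1
Total ground atoms: 1 + 1 = 2.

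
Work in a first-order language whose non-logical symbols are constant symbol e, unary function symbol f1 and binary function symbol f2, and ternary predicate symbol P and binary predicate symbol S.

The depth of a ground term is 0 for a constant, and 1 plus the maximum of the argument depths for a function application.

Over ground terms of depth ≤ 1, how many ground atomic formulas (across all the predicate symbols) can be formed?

First count ground terms of depth ≤ 1.
Let N_k = |{terms of depth ≤ k}|. Then N_0 = 1 and N_k = 1 + N_{k-1} + N_{k-1}^2 for k ≥ 1 (one summand per function symbol, arity giving the exponent).
N_0 = 1
N_1 = 1 + 1 + 1^2 = 3
So |H| = 3.
For each predicate symbol, the number of ground atoms is |H| raised to its arity; summing:
  P: 3^3 = 27;  S: 3^2 = 9
Total ground atoms: 27 + 9 = 36.

36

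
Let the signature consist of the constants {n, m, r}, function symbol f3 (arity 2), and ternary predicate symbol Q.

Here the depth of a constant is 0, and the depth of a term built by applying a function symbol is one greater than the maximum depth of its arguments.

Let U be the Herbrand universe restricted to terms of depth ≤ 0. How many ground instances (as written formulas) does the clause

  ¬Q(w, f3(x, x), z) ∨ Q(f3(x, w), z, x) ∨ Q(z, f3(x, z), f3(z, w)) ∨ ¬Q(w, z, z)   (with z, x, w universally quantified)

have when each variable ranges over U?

27

Ground terms of depth ≤ 0:
  If N_k denotes the number of depth-≤k ground terms, the 3 constants give N_0 = 3, and each function symbol of arity r contributes N_{k-1}^r new terms at level k: N_k = 3 + N_{k-1}^2.
  N_0 = 3
So there are 3 ground terms available for substitution.
The body mentions every one of the 3 quantified variables; since ground terms form a free algebra, no two substitutions collapse to the same formula.
Number of ground instances = 3^3 = 27.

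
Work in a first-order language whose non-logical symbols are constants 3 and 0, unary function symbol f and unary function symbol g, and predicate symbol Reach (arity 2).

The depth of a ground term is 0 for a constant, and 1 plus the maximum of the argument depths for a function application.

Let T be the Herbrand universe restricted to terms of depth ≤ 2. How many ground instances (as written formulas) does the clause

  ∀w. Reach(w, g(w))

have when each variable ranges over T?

Ground terms of depth ≤ 2:
  Count level by level. With function symbols f/1, g/1, the terms of depth ≤ k are the 2 constants together with each function applied to depth-≤(k−1) tuples, so N_k = 2 + N_{k-1} + N_{k-1}.
  N_0 = 2
  N_1 = 2 + 2 + 2 = 6
  N_2 = 2 + 6 + 6 = 14
So there are 14 ground terms available for substitution.
The variable w ranges independently over the available ground terms, and distinct assignments produce distinct instances.
Number of ground instances = 14.

14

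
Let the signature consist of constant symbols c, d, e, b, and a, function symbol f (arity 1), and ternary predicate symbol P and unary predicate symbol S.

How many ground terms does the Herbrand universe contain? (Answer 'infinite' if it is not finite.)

infinite

The signature has at least one function symbol (f, arity 1) and at least one constant (c).
Iterating f gives infinitely many distinct ground terms: c, f(c), f(f(c)), ...
So the Herbrand universe is infinite.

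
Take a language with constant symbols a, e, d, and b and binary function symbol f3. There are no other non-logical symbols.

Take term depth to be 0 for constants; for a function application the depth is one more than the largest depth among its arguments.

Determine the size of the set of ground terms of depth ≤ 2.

If N_k denotes the number of depth-≤k ground terms, the 4 constants give N_0 = 4, and each function symbol of arity r contributes N_{k-1}^r new terms at level k: N_k = 4 + N_{k-1}^2.
N_0 = 4
N_1 = 4 + 4^2 = 20
N_2 = 4 + 20^2 = 404

404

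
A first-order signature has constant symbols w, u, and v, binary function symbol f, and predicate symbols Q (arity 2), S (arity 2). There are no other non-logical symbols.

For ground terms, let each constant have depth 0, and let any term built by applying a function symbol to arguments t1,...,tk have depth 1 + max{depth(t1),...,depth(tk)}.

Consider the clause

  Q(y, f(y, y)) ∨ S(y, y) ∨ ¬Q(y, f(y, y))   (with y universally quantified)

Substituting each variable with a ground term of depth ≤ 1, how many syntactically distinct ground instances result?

12

Ground terms of depth ≤ 1:
  Let N_k = |{terms of depth ≤ k}|. Then N_0 = 3 and N_k = 3 + N_{k-1}^2 for k ≥ 1 (one summand per function symbol, arity giving the exponent).
  N_0 = 3
  N_1 = 3 + 3^2 = 12
  Explicitly: w, u, v, f(w, w), f(w, u), f(w, v), f(u, w), f(u, u), f(u, v), f(v, w), f(v, u), f(v, v).
So there are 12 ground terms available for substitution.
There is 1 variable to instantiate (y),  occurring in at least one literal, so different choices give different ground instances.
Number of ground instances = 12.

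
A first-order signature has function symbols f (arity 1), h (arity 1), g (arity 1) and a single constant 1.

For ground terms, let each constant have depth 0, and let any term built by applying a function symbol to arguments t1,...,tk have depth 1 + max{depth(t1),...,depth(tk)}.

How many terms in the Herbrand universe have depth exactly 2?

Let N_k = |{terms of depth ≤ k}|. Then N_0 = 1 and N_k = 1 + N_{k-1} + N_{k-1} + N_{k-1} for k ≥ 1 (one summand per function symbol, arity giving the exponent).
N_0 = 1
N_1 = 1 + 1 + 1 + 1 = 4
N_2 = 1 + 4 + 4 + 4 = 13
Terms of depth exactly 2: N_2 − N_1 = 13 − 4 = 9.

9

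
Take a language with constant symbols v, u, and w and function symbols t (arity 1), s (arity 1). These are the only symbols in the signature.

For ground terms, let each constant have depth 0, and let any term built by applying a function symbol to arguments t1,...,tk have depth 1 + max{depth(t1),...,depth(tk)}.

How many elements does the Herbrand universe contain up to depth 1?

Count level by level. With function symbols t/1, s/1, the terms of depth ≤ k are the 3 constants together with each function applied to depth-≤(k−1) tuples, so N_k = 3 + N_{k-1} + N_{k-1}.
N_0 = 3
N_1 = 3 + 3 + 3 = 9

9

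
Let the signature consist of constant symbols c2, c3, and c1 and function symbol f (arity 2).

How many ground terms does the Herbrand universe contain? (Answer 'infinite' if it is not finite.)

The signature has at least one function symbol (f, arity 2) and at least one constant (c2).
Iterating f gives infinitely many distinct ground terms: c2, f(c2, c2), f(f(c2, c2), f(c2, c2)), ...
So the Herbrand universe is infinite.

infinite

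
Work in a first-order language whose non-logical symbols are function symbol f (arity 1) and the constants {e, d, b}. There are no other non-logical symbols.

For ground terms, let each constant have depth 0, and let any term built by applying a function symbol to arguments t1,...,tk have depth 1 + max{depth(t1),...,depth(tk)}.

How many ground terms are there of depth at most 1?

6

Let N_k = |{terms of depth ≤ k}|. Then N_0 = 3 and N_k = 3 + N_{k-1} for k ≥ 1 (one summand per function symbol, arity giving the exponent).
N_0 = 3
N_1 = 3 + 3 = 6
Explicitly: e, d, b, f(e), f(d), f(b).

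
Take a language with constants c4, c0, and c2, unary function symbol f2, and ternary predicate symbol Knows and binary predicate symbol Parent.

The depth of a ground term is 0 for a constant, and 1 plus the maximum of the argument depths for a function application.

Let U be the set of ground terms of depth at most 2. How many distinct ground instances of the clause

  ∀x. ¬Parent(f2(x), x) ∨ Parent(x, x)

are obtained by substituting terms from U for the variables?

9

Ground terms of depth ≤ 2:
  Count level by level. With function symbols f2/1, the terms of depth ≤ k are the 3 constants together with each function applied to depth-≤(k−1) tuples, so N_k = 3 + N_{k-1}.
  N_0 = 3
  N_1 = 3 + 3 = 6
  N_2 = 3 + 6 = 9
So there are 9 ground terms available for substitution.
The clause has 1 distinct variable (x), which appears in the body. In the free term algebra distinct substitutions yield syntactically distinct ground instances.
Number of ground instances = 9.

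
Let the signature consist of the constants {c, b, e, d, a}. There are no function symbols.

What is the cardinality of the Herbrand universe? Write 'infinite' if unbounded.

5

There are no function symbols, so every ground term is one of the 5 constants.
The Herbrand universe is {c, b, e, d, a}, which is finite with 5 elements.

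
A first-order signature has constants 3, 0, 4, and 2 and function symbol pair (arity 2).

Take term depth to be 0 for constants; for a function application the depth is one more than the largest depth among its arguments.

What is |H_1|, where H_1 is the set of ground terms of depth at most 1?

20

Let N_k = |{terms of depth ≤ k}|. Then N_0 = 4 and N_k = 4 + N_{k-1}^2 for k ≥ 1 (one summand per function symbol, arity giving the exponent).
N_0 = 4
N_1 = 4 + 4^2 = 20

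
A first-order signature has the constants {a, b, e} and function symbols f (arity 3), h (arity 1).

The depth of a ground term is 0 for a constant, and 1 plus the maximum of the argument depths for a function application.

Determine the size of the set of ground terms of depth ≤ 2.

35973

Count level by level. With function symbols f/3, h/1, the terms of depth ≤ k are the 3 constants together with each function applied to depth-≤(k−1) tuples, so N_k = 3 + N_{k-1}^3 + N_{k-1}.
N_0 = 3
N_1 = 3 + 3^3 + 3 = 33
N_2 = 3 + 33^3 + 33 = 35973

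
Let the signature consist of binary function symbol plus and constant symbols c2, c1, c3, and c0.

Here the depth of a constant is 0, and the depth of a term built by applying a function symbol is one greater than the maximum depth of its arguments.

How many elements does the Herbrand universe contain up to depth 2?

404

Count level by level. With function symbols plus/2, the terms of depth ≤ k are the 4 constants together with each function applied to depth-≤(k−1) tuples, so N_k = 4 + N_{k-1}^2.
N_0 = 4
N_1 = 4 + 4^2 = 20
N_2 = 4 + 20^2 = 404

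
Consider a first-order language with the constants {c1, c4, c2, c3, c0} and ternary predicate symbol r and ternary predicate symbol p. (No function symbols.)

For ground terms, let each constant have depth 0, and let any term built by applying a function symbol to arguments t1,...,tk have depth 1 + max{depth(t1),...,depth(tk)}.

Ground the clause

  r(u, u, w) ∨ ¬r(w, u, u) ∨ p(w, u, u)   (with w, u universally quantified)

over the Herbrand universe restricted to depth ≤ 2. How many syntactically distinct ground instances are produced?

Ground terms of depth ≤ 2:
  With no function symbols every ground term is a constant, so there are exactly 5 ground terms at every depth bound.
  N_0 = 5
  N_1 = 5
  N_2 = 5
  Explicitly: c1, c4, c2, c3, c0.
So there are 5 ground terms available for substitution.
Each of w, u ranges independently over the available ground terms, and distinct assignments produce distinct instances.
Number of ground instances = 5^2 = 25.

25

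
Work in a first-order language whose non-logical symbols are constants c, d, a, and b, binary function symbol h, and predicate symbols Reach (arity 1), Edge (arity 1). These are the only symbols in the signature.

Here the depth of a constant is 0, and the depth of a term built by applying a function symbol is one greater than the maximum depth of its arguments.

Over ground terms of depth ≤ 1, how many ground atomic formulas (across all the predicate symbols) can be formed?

40

First count ground terms of depth ≤ 1.
If N_k denotes the number of depth-≤k ground terms, the 4 constants give N_0 = 4, and each function symbol of arity r contributes N_{k-1}^r new terms at level k: N_k = 4 + N_{k-1}^2.
N_0 = 4
N_1 = 4 + 4^2 = 20
So |H| = 20.
A ground atom is a predicate applied to a tuple of terms from H, so the count is the sum over predicates of |H|^arity:
  Reach: 20;  Edge: 20
Total ground atoms: 20 + 20 = 40.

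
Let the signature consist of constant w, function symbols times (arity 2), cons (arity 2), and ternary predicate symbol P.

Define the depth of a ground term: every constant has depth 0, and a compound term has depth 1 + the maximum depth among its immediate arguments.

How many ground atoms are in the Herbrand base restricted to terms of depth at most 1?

First count ground terms of depth ≤ 1.
Let N_k count ground terms of depth at most k. Each non-constant term of depth ≤ k is some function symbol applied to depth-≤(k−1) arguments, giving N_k = 1 + N_{k-1}^2 + N_{k-1}^2.
N_0 = 1
N_1 = 1 + 1^2 + 1^2 = 3
Explicitly: w, times(w, w), cons(w, w).
So |H| = 3.
For each predicate symbol, the number of ground atoms is |H| raised to its arity; summing:
  P: 3^3 = 27
Total ground atoms: 27.

27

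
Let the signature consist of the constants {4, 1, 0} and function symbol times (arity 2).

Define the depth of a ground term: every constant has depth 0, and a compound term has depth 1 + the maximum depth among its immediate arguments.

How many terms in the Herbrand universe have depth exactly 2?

135

Let N_k count ground terms of depth at most k. Each non-constant term of depth ≤ k is some function symbol applied to depth-≤(k−1) arguments, giving N_k = 3 + N_{k-1}^2.
N_0 = 3
N_1 = 3 + 3^2 = 12
N_2 = 3 + 12^2 = 147
Terms of depth exactly 2: N_2 − N_1 = 147 − 12 = 135.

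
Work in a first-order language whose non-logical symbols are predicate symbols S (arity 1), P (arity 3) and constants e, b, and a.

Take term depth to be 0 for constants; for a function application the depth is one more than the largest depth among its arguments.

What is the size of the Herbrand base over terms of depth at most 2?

First count ground terms of depth ≤ 2.
With no function symbols every ground term is a constant, so there are exactly 3 ground terms at every depth bound.
N_0 = 3
N_1 = 3
N_2 = 3
So |H| = 3.
A ground atom is a predicate applied to a tuple of terms from H, so the count is the sum over predicates of |H|^arity:
  S: 3;  P: 3^3 = 27
Total ground atoms: 3 + 27 = 30.

30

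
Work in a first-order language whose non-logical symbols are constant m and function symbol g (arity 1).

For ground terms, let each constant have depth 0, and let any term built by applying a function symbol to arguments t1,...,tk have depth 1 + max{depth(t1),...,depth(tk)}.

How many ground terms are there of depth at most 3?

4

Count level by level. With function symbols g/1, the terms of depth ≤ k are the 1 constant together with each function applied to depth-≤(k−1) tuples, so N_k = 1 + N_{k-1}.
N_0 = 1
N_1 = 1 + 1 = 2
N_2 = 1 + 2 = 3
N_3 = 1 + 3 = 4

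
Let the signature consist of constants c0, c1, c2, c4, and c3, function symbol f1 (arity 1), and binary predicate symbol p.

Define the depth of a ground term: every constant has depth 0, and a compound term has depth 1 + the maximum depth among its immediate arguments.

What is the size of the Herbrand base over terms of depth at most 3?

400

First count ground terms of depth ≤ 3.
Count level by level. With function symbols f1/1, the terms of depth ≤ k are the 5 constants together with each function applied to depth-≤(k−1) tuples, so N_k = 5 + N_{k-1}.
N_0 = 5
N_1 = 5 + 5 = 10
N_2 = 5 + 10 = 15
N_3 = 5 + 15 = 20
So |H| = 20.
A ground atom is a predicate applied to a tuple of terms from H, so the count is the sum over predicates of |H|^arity:
  p: 20^2 = 400
Total ground atoms: 400.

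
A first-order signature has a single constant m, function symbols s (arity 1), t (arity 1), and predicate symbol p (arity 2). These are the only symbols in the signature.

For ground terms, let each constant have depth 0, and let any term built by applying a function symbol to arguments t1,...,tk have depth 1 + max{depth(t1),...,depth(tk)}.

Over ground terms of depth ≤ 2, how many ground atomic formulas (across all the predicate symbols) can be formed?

49

First count ground terms of depth ≤ 2.
If N_k denotes the number of depth-≤k ground terms, the 1 constant gives N_0 = 1, and each function symbol of arity r contributes N_{k-1}^r new terms at level k: N_k = 1 + N_{k-1} + N_{k-1}.
N_0 = 1
N_1 = 1 + 1 + 1 = 3
N_2 = 1 + 3 + 3 = 7
So |H| = 7.
Each predicate of arity r yields |H|^r ground atoms (one per choice of an r-tuple from H):
  p: 7^2 = 49
Total ground atoms: 49.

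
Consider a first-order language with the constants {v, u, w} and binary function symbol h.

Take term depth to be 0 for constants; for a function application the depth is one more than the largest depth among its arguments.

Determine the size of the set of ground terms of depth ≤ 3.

21612

Count level by level. With function symbols h/2, the terms of depth ≤ k are the 3 constants together with each function applied to depth-≤(k−1) tuples, so N_k = 3 + N_{k-1}^2.
N_0 = 3
N_1 = 3 + 3^2 = 12
N_2 = 3 + 12^2 = 147
N_3 = 3 + 147^2 = 21612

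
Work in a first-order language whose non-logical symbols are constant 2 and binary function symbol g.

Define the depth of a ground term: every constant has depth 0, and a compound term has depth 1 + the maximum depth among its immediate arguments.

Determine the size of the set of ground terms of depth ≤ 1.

Let N_k count ground terms of depth at most k. Each non-constant term of depth ≤ k is some function symbol applied to depth-≤(k−1) arguments, giving N_k = 1 + N_{k-1}^2.
N_0 = 1
N_1 = 1 + 1^2 = 2
Explicitly: 2, g(2, 2).

2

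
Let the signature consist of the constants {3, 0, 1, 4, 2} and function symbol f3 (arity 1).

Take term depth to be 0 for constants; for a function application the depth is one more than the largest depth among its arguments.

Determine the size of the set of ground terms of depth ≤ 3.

20

If N_k denotes the number of depth-≤k ground terms, the 5 constants give N_0 = 5, and each function symbol of arity r contributes N_{k-1}^r new terms at level k: N_k = 5 + N_{k-1}.
N_0 = 5
N_1 = 5 + 5 = 10
N_2 = 5 + 10 = 15
N_3 = 5 + 15 = 20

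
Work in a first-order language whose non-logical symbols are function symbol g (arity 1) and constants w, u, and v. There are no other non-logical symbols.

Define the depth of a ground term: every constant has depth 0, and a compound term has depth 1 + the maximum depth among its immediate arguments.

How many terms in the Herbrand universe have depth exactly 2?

Let N_k count ground terms of depth at most k. Each non-constant term of depth ≤ k is some function symbol applied to depth-≤(k−1) arguments, giving N_k = 3 + N_{k-1}.
N_0 = 3
N_1 = 3 + 3 = 6
N_2 = 3 + 6 = 9
Terms of depth exactly 2: N_2 − N_1 = 9 − 6 = 3.

3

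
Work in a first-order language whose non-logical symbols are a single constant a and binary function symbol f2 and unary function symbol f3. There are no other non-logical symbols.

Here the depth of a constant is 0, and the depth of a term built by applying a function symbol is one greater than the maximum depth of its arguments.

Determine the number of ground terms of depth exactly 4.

Let N_k count ground terms of depth at most k. Each non-constant term of depth ≤ k is some function symbol applied to depth-≤(k−1) arguments, giving N_k = 1 + N_{k-1}^2 + N_{k-1}.
N_0 = 1
N_1 = 1 + 1^2 + 1 = 3
N_2 = 1 + 3^2 + 3 = 13
N_3 = 1 + 13^2 + 13 = 183
N_4 = 1 + 183^2 + 183 = 33673
Terms of depth exactly 4: N_4 − N_3 = 33673 − 183 = 33490.

33490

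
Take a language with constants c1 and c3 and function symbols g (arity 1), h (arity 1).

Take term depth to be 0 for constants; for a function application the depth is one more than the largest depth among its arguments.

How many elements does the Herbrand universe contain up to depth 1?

Let N_k count ground terms of depth at most k. Each non-constant term of depth ≤ k is some function symbol applied to depth-≤(k−1) arguments, giving N_k = 2 + N_{k-1} + N_{k-1}.
N_0 = 2
N_1 = 2 + 2 + 2 = 6
Explicitly: c1, c3, g(c1), g(c3), h(c1), h(c3).

6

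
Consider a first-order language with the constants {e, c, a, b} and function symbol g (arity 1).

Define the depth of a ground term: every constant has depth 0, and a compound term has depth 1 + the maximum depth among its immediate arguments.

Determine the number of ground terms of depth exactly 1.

4

If N_k denotes the number of depth-≤k ground terms, the 4 constants give N_0 = 4, and each function symbol of arity r contributes N_{k-1}^r new terms at level k: N_k = 4 + N_{k-1}.
N_0 = 4
N_1 = 4 + 4 = 8
Terms of depth exactly 1: N_1 − N_0 = 8 − 4 = 4.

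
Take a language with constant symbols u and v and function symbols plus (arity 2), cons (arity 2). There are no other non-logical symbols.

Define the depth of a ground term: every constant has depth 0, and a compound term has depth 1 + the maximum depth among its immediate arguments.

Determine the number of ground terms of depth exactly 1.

Let N_k count ground terms of depth at most k. Each non-constant term of depth ≤ k is some function symbol applied to depth-≤(k−1) arguments, giving N_k = 2 + N_{k-1}^2 + N_{k-1}^2.
N_0 = 2
N_1 = 2 + 2^2 + 2^2 = 10
Terms of depth exactly 1: N_1 − N_0 = 10 − 2 = 8.

8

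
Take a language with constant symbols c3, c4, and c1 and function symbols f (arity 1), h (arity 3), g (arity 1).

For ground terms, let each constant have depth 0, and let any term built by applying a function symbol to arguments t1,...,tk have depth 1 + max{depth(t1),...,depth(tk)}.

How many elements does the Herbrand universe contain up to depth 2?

46731

Write N_k for the number of ground terms of depth ≤ k. A term of depth ≤ k is either a constant or a function symbol applied to arguments of depth ≤ k−1, so N_k = 3 + N_{k-1} + N_{k-1}^3 + N_{k-1}.
N_0 = 3
N_1 = 3 + 3 + 3^3 + 3 = 36
N_2 = 3 + 36 + 36^3 + 36 = 46731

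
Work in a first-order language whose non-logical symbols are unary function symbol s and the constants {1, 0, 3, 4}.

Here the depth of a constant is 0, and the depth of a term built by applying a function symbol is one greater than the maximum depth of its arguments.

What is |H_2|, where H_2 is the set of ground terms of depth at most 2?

Let N_k = |{terms of depth ≤ k}|. Then N_0 = 4 and N_k = 4 + N_{k-1} for k ≥ 1 (one summand per function symbol, arity giving the exponent).
N_0 = 4
N_1 = 4 + 4 = 8
N_2 = 4 + 8 = 12
Explicitly: 1, 0, 3, 4, s(1), s(0), s(3), s(4), s(s(1)), s(s(0)), s(s(3)), s(s(4)).

12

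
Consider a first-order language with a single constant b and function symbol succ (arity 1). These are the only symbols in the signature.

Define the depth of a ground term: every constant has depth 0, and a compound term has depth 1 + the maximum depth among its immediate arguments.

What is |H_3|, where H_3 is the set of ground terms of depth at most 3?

Let N_k count ground terms of depth at most k. Each non-constant term of depth ≤ k is some function symbol applied to depth-≤(k−1) arguments, giving N_k = 1 + N_{k-1}.
N_0 = 1
N_1 = 1 + 1 = 2
N_2 = 1 + 2 = 3
N_3 = 1 + 3 = 4
Explicitly: b, succ(b), succ(succ(b)), succ(succ(succ(b))).

4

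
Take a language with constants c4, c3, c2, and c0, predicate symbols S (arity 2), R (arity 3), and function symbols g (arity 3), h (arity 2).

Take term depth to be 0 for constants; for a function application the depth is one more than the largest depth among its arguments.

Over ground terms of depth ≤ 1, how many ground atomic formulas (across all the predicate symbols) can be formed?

First count ground terms of depth ≤ 1.
Let N_k count ground terms of depth at most k. Each non-constant term of depth ≤ k is some function symbol applied to depth-≤(k−1) arguments, giving N_k = 4 + N_{k-1}^3 + N_{k-1}^2.
N_0 = 4
N_1 = 4 + 4^3 + 4^2 = 84
So |H| = 84.
Each predicate of arity r yields |H|^r ground atoms (one per choice of an r-tuple from H):
  S: 84^2 = 7056;  R: 84^3 = 592704
Total ground atoms: 7056 + 592704 = 599760.

599760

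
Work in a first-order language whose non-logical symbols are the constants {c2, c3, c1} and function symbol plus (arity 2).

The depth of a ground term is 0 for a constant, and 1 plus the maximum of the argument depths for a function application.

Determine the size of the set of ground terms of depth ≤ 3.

If N_k denotes the number of depth-≤k ground terms, the 3 constants give N_0 = 3, and each function symbol of arity r contributes N_{k-1}^r new terms at level k: N_k = 3 + N_{k-1}^2.
N_0 = 3
N_1 = 3 + 3^2 = 12
N_2 = 3 + 12^2 = 147
N_3 = 3 + 147^2 = 21612

21612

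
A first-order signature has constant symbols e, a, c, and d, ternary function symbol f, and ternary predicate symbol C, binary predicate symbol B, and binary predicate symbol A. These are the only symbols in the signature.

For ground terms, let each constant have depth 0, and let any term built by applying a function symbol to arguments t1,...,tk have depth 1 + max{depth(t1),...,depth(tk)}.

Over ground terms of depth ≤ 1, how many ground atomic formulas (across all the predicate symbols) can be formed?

323680

First count ground terms of depth ≤ 1.
Let N_k count ground terms of depth at most k. Each non-constant term of depth ≤ k is some function symbol applied to depth-≤(k−1) arguments, giving N_k = 4 + N_{k-1}^3.
N_0 = 4
N_1 = 4 + 4^3 = 68
So |H| = 68.
Each predicate of arity r yields |H|^r ground atoms (one per choice of an r-tuple from H):
  C: 68^3 = 314432;  B: 68^2 = 4624;  A: 68^2 = 4624
Total ground atoms: 314432 + 4624 + 4624 = 323680.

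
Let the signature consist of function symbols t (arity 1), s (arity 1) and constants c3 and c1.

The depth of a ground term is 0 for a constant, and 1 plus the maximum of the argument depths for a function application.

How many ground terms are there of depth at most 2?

If N_k denotes the number of depth-≤k ground terms, the 2 constants give N_0 = 2, and each function symbol of arity r contributes N_{k-1}^r new terms at level k: N_k = 2 + N_{k-1} + N_{k-1}.
N_0 = 2
N_1 = 2 + 2 + 2 = 6
N_2 = 2 + 6 + 6 = 14

14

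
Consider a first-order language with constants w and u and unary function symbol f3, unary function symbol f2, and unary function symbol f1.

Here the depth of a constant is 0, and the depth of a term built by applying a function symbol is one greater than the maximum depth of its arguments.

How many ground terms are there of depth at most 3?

If N_k denotes the number of depth-≤k ground terms, the 2 constants give N_0 = 2, and each function symbol of arity r contributes N_{k-1}^r new terms at level k: N_k = 2 + N_{k-1} + N_{k-1} + N_{k-1}.
N_0 = 2
N_1 = 2 + 2 + 2 + 2 = 8
N_2 = 2 + 8 + 8 + 8 = 26
N_3 = 2 + 26 + 26 + 26 = 80

80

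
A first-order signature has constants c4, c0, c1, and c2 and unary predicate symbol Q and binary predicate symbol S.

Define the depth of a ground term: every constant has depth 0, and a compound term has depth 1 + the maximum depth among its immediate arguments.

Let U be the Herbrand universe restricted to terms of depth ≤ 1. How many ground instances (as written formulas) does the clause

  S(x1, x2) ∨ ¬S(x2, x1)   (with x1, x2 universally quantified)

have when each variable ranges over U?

16

Ground terms of depth ≤ 1:
  With no function symbols every ground term is a constant, so there are exactly 4 ground terms at every depth bound.
  N_0 = 4
  N_1 = 4
  Explicitly: c4, c0, c1, c2.
So there are 4 ground terms available for substitution.
There are 2 variables to instantiate (x1, x2), each occurring in at least one literal, so different choices give different ground instances.
Number of ground instances = 4^2 = 16.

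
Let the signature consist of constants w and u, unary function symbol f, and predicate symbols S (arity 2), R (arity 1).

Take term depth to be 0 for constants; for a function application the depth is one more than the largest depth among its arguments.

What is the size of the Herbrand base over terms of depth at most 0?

6

First count ground terms of depth ≤ 0.
Count level by level. With function symbols f/1, the terms of depth ≤ k are the 2 constants together with each function applied to depth-≤(k−1) tuples, so N_k = 2 + N_{k-1}.
N_0 = 2
So |H| = 2.
Each predicate of arity r yields |H|^r ground atoms (one per choice of an r-tuple from H):
  S: 2^2 = 4;  R: 2
Total ground atoms: 4 + 2 = 6.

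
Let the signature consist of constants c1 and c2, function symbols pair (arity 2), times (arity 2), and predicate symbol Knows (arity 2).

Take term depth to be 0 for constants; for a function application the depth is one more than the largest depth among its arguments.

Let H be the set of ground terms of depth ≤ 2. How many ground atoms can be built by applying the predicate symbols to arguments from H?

First count ground terms of depth ≤ 2.
Count level by level. With function symbols pair/2, times/2, the terms of depth ≤ k are the 2 constants together with each function applied to depth-≤(k−1) tuples, so N_k = 2 + N_{k-1}^2 + N_{k-1}^2.
N_0 = 2
N_1 = 2 + 2^2 + 2^2 = 10
N_2 = 2 + 10^2 + 10^2 = 202
So |H| = 202.
Each predicate of arity r yields |H|^r ground atoms (one per choice of an r-tuple from H):
  Knows: 202^2 = 40804
Total ground atoms: 40804.

40804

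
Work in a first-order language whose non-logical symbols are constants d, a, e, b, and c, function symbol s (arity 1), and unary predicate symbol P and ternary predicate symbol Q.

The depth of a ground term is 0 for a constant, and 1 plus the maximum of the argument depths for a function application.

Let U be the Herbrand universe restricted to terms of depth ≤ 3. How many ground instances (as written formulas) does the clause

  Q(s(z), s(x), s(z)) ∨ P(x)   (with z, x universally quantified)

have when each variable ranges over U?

Ground terms of depth ≤ 3:
  Let N_k = |{terms of depth ≤ k}|. Then N_0 = 5 and N_k = 5 + N_{k-1} for k ≥ 1 (one summand per function symbol, arity giving the exponent).
  N_0 = 5
  N_1 = 5 + 5 = 10
  N_2 = 5 + 10 = 15
  N_3 = 5 + 15 = 20
So there are 20 ground terms available for substitution.
The body mentions every one of the 2 quantified variables; since ground terms form a free algebra, no two substitutions collapse to the same formula.
Number of ground instances = 20^2 = 400.

400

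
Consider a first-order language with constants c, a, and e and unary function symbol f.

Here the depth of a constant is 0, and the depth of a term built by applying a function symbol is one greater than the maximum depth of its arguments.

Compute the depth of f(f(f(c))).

depth(f(c)) = 1 + depth(c) = 1 + 0 = 1
depth(f(f(c))) = 1 + depth(f(c)) = 1 + 1 = 2
depth(f(f(f(c)))) = 1 + depth(f(f(c))) = 1 + 2 = 3

3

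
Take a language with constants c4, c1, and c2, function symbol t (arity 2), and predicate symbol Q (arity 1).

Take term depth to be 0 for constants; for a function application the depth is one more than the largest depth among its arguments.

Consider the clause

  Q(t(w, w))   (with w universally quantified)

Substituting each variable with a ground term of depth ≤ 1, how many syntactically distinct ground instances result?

Ground terms of depth ≤ 1:
  Write N_k for the number of ground terms of depth ≤ k. A term of depth ≤ k is either a constant or a function symbol applied to arguments of depth ≤ k−1, so N_k = 3 + N_{k-1}^2.
  N_0 = 3
  N_1 = 3 + 3^2 = 12
  Explicitly: c4, c1, c2, t(c4, c4), t(c4, c1), t(c4, c2), t(c1, c4), t(c1, c1), t(c1, c2), t(c2, c4), t(c2, c1), t(c2, c2).
So there are 12 ground terms available for substitution.
The variable w ranges independently over the available ground terms, and distinct assignments produce distinct instances.
Number of ground instances = 12.

12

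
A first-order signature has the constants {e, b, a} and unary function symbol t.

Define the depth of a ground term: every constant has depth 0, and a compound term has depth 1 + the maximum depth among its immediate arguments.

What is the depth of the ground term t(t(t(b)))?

depth(t(b)) = 1 + depth(b) = 1 + 0 = 1
depth(t(t(b))) = 1 + depth(t(b)) = 1 + 1 = 2
depth(t(t(t(b)))) = 1 + depth(t(t(b))) = 1 + 2 = 3

3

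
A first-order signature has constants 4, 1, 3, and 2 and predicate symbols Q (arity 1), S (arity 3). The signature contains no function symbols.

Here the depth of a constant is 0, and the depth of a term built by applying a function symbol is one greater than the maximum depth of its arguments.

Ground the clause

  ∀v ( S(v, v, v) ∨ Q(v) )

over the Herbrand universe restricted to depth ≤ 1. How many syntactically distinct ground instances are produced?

Ground terms of depth ≤ 1:
  With no function symbols every ground term is a constant, so there are exactly 4 ground terms at every depth bound.
  N_0 = 4
  N_1 = 4
So there are 4 ground terms available for substitution.
There is 1 variable to instantiate (v),  occurring in at least one literal, so different choices give different ground instances.
Number of ground instances = 4.

4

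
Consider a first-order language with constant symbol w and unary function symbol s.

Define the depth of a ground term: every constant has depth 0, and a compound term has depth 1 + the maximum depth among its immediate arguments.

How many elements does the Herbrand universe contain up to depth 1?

Let N_k = |{terms of depth ≤ k}|. Then N_0 = 1 and N_k = 1 + N_{k-1} for k ≥ 1 (one summand per function symbol, arity giving the exponent).
N_0 = 1
N_1 = 1 + 1 = 2

2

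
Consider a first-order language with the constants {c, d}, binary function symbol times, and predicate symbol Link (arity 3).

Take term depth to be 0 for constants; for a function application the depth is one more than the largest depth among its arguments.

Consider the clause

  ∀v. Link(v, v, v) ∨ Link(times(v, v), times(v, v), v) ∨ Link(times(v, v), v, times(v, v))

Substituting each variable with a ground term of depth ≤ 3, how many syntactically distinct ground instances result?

1446

Ground terms of depth ≤ 3:
  Write N_k for the number of ground terms of depth ≤ k. A term of depth ≤ k is either a constant or a function symbol applied to arguments of depth ≤ k−1, so N_k = 2 + N_{k-1}^2.
  N_0 = 2
  N_1 = 2 + 2^2 = 6
  N_2 = 2 + 6^2 = 38
  N_3 = 2 + 38^2 = 1446
So there are 1446 ground terms available for substitution.
The clause has 1 distinct variable (v), which appears in the body. In the free term algebra distinct substitutions yield syntactically distinct ground instances.
Number of ground instances = 1446.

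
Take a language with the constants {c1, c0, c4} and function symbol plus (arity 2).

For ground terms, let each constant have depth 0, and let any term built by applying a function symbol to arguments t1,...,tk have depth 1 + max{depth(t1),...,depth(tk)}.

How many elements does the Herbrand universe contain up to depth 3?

Let N_k count ground terms of depth at most k. Each non-constant term of depth ≤ k is some function symbol applied to depth-≤(k−1) arguments, giving N_k = 3 + N_{k-1}^2.
N_0 = 3
N_1 = 3 + 3^2 = 12
N_2 = 3 + 12^2 = 147
N_3 = 3 + 147^2 = 21612

21612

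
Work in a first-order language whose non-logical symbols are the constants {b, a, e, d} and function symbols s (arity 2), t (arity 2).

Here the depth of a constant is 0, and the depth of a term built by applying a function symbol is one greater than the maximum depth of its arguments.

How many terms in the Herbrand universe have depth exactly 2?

Let N_k count ground terms of depth at most k. Each non-constant term of depth ≤ k is some function symbol applied to depth-≤(k−1) arguments, giving N_k = 4 + N_{k-1}^2 + N_{k-1}^2.
N_0 = 4
N_1 = 4 + 4^2 + 4^2 = 36
N_2 = 4 + 36^2 + 36^2 = 2596
Terms of depth exactly 2: N_2 − N_1 = 2596 − 36 = 2560.

2560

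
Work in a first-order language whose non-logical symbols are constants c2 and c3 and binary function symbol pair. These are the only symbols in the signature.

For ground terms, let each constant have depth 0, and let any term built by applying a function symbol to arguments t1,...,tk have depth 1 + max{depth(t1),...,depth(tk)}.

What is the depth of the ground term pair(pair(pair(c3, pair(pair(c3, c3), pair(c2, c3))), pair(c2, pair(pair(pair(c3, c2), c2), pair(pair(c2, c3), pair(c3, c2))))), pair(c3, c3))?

depth(pair(c3, c3)) = 1 + max(0, 0) = 1
depth(pair(c2, c3)) = 1 + max(0, 0) = 1
depth(pair(pair(c3, c3), pair(c2, c3))) = 1 + max(1, 1) = 2
depth(pair(c3, pair(pair(c3, c3), pair(c2, c3)))) = 1 + max(0, 2) = 3
depth(pair(c3, c2)) = 1 + max(0, 0) = 1
depth(pair(pair(c3, c2), c2)) = 1 + max(1, 0) = 2
depth(pair(pair(c2, c3), pair(c3, c2))) = 1 + max(1, 1) = 2
depth(pair(pair(pair(c3, c2), c2), pair(pair(c2, c3), pair(c3, c2)))) = 1 + max(2, 2) = 3
depth(pair(c2, pair(pair(pair(c3, c2), c2), pair(pair(c2, c3), pair(c3, c2))))) = 1 + max(0, 3) = 4
depth(pair(pair(c3, pair(pair(c3, c3), pair(c2, c3))), pair(c2, pair(pair(pair(c3, c2), c2), pair(pair(c2, c3), pair(c3, c2)))))) = 1 + max(3, 4) = 5
depth(pair(pair(pair(c3, pair(pair(c3, c3), pair(c2, c3))), pair(c2, pair(pair(pair(c3, c2), c2), pair(pair(c2, c3), pair(c3, c2))))), pair(c3, c3))) = 1 + max(5, 1) = 6

6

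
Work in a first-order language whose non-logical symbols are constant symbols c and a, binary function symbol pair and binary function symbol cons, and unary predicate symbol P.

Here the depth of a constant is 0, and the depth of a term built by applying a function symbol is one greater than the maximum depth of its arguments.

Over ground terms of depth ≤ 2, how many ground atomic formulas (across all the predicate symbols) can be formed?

202

First count ground terms of depth ≤ 2.
If N_k denotes the number of depth-≤k ground terms, the 2 constants give N_0 = 2, and each function symbol of arity r contributes N_{k-1}^r new terms at level k: N_k = 2 + N_{k-1}^2 + N_{k-1}^2.
N_0 = 2
N_1 = 2 + 2^2 + 2^2 = 10
N_2 = 2 + 10^2 + 10^2 = 202
So |H| = 202.
For each predicate symbol, the number of ground atoms is |H| raised to its arity; summing:
  P: 202
Total ground atoms: 202.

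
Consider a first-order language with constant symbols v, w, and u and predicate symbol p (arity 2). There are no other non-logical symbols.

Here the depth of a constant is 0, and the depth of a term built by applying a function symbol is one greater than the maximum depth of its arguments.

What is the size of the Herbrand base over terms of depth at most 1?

First count ground terms of depth ≤ 1.
With no function symbols every ground term is a constant, so there are exactly 3 ground terms at every depth bound.
N_0 = 3
N_1 = 3
Explicitly: v, w, u.
So |H| = 3.
Each predicate of arity r yields |H|^r ground atoms (one per choice of an r-tuple from H):
  p: 3^2 = 9
Total ground atoms: 9.

9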